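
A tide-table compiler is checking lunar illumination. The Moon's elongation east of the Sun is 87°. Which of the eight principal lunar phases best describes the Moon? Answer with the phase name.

first quarter

The first quarter sector spans roughly 68°–112°; 87° falls inside it.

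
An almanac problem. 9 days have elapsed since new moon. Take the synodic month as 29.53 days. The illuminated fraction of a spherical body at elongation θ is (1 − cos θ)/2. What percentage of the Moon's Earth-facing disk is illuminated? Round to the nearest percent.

Elongation θ = 360° × 9/29.53 ≈ 109.7°.
With cos θ = (-0.337), the lit fraction is (1 − (-0.337))/2 ≈ 0.669, so 67%.

67%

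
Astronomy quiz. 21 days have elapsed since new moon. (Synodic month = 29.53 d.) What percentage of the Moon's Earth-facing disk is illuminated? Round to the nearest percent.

Elongation θ = 360° × 21/29.53 ≈ 256.0°.
Illuminated fraction = (1 − cos 256.0°)/2 = (1 − (-0.242))/2 ≈ 0.621, so 62%.

62%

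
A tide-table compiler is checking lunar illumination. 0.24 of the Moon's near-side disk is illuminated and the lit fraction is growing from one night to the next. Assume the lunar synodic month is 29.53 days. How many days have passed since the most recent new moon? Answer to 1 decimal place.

cos θ = 1 − 2f = 0.520, giving a principal value of 58.7°.
Waxing ⇒ before full, so θ = 58.7°.
At 360°/29.53 d per day, 58.7° corresponds to 4.81 days.

4.8 days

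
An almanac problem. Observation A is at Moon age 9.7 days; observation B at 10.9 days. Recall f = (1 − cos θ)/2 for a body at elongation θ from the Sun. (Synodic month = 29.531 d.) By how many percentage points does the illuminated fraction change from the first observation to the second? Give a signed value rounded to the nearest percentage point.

+10 pp

First observation: θ = 360°·9.7/29.531 = 118.2°, so f = 0.737.
Second observation: θ = 132.9°, f = 0.840.
Δf = 0.840 − 0.737 = +0.104, i.e. +10 pp.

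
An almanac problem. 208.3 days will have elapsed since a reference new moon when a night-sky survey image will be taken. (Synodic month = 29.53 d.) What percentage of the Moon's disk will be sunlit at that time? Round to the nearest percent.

3%

208.3/29.53 = 7.054 lunations, so 7 complete cycles and 1.59 d into the next.
Elongation θ = 360° × 1.59/29.53 ≈ 19.4°.
Illuminated fraction = (1 − cos 19.4°)/2 = (1 − 0.943)/2 ≈ 0.028, so 3%.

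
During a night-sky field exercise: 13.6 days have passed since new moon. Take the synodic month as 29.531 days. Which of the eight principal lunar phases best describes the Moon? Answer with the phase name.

θ ≈ 360° × 13.6/29.531 = 166°, which falls in the full moon sector.

full moon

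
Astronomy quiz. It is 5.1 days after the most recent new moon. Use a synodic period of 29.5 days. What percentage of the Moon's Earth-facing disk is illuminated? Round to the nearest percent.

Elongation θ = 360° × 5.1/29.5 ≈ 62.2°.
Illuminated fraction = (1 − cos 62.2°)/2 = (1 − 0.466)/2 ≈ 0.267, so 27%.

27%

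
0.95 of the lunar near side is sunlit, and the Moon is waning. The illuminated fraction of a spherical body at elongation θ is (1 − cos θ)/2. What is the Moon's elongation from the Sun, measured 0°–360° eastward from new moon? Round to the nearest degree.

Invert f = (1 − cos θ)/2 to get cos θ = 1 − 2(0.95) = -0.900, hence θ₀ = arccos -0.900 = 154.2°.
Waning ⇒ past full, so θ = 360° − 154.2° = 205.8°.

206°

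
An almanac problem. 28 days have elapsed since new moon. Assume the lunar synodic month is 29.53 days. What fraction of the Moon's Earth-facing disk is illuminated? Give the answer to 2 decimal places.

The Moon has covered 28/29.53 of its cycle, so θ ≈ 360° × 28/29.53 = 341.3°.
cos 341.3° = 0.947, so f = (1 − 0.947)/2 = 0.026.

0.03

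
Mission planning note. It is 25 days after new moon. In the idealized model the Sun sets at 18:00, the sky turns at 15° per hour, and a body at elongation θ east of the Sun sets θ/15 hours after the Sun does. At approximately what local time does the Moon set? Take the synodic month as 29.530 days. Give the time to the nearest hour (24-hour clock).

Phase angle: θ = 360°·(25 d)/(29.530 d) = 304.8°.
At 15° of sky rotation per hour, 304.8° corresponds to a 20.32 h lag.
18:00 + 20.32 h ≈ 14:19 → 14:00 to the nearest hour.

14:00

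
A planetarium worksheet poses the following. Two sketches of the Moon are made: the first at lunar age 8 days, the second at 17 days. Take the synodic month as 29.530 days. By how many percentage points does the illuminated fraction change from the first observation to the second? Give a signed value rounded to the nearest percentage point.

θ₁ = 360° × 8/29.530 = 97.5°, f₁ = (1 − cos θ₁)/2 = 0.566.
θ₂ = 360° × 17/29.530 = 207.2°, f₂ = (1 − cos θ₂)/2 = 0.945.
Change = f₂ − f₁ = +0.379 → +38 percentage points.

+38 percentage points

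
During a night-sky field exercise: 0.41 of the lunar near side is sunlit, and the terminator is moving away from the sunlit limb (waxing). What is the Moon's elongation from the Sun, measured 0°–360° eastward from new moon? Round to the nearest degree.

80°

cos θ = 1 − 2f = 0.180, giving a principal value of 79.6°.
The Moon is waxing (0°–180°), so θ = 79.6° directly.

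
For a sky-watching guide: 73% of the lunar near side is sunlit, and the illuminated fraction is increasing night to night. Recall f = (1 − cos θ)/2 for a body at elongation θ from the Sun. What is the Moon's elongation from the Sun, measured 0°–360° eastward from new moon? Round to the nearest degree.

117°

From f = (1 − cos θ)/2: cos θ = 1 − 2×0.73 = -0.460; arccos → 117.4°.
Before full moon the principal value applies: θ = 117.4°.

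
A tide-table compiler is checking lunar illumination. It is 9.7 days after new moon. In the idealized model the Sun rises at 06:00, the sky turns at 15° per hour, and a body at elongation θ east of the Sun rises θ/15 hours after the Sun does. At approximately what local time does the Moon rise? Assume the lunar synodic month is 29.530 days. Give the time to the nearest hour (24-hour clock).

Elongation θ = 360° × 9.7/29.530 ≈ 118.3°.
At 15° of sky rotation per hour, 118.3° corresponds to a 7.88 h lag.
06:00 + 7.88 h ≈ 13:53 → 14:00 to the nearest hour.

14:00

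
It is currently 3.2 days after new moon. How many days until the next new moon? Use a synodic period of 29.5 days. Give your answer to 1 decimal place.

26.3 days

One full lunation from the last new moon is 29.5 d; remaining = 29.5 − 3.2 = 26.300 d.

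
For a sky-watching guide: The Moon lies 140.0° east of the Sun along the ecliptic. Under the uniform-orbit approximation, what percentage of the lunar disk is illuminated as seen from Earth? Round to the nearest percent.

88%

f = (1 − cos 140.0°)/2 = (1 − (-0.766))/2 ≈ 0.883, i.e. 88%.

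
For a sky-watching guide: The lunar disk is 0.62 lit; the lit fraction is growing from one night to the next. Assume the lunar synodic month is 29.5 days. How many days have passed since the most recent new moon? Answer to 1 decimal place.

Invert f = (1 − cos θ)/2 to get cos θ = 1 − 2(0.62) = -0.240, hence θ₀ = arccos -0.240 = 103.9°.
The Moon is waxing (0°–180°), so θ = 103.9° directly.
At 360°/29.5 d per day, 103.9° corresponds to 8.51 days.

8.5 days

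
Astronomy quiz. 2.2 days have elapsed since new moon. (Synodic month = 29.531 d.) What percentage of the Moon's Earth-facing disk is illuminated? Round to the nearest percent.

5%

The Moon has covered 2.2/29.531 of its cycle, so θ ≈ 360° × 2.2/29.531 = 26.8°.
cos 26.8° = 0.892, so f = (1 − 0.892)/2 = 0.054, so 5%.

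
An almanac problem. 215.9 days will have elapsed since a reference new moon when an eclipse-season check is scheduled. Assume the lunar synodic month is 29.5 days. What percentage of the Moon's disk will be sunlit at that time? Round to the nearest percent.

71%

215.9/29.5 = 7.319 lunations, so 7 complete cycles and 9.40 d into the next.
Elongation θ = 360° × 9.40/29.5 ≈ 114.7°.
cos 114.7° = (-0.418), so f = (1 − (-0.418))/2 = 0.709, so 71%.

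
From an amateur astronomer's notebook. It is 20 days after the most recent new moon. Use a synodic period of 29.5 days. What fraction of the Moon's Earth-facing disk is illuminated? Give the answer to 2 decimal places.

0.72

Phase angle: θ = 360°·(20 d)/(29.5 d) = 244.1°.
With cos θ = (-0.437), the lit fraction is (1 − (-0.437))/2 ≈ 0.719.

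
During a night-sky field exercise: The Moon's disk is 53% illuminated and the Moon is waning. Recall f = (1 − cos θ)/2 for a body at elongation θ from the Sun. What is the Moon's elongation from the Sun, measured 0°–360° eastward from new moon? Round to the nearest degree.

267°

Invert f = (1 − cos θ)/2 to get cos θ = 1 − 2(0.53) = -0.060, hence θ₀ = arccos -0.060 = 93.4°.
Since the Moon is past full (waning), take the reflex angle: θ = 360° − 93.4° = 266.6°.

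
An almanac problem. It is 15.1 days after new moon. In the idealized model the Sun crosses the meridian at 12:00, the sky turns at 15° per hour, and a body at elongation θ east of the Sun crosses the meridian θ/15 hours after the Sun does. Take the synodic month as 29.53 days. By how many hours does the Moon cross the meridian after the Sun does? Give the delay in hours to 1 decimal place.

12.3 h

The Moon has covered 15.1/29.53 of its cycle, so θ ≈ 360° × 15.1/29.53 = 184.1°.
At 15° of sky rotation per hour, 184.1° corresponds to a 12.27 h lag.
So the Moon crosses the meridian 12.27 h after the Sun.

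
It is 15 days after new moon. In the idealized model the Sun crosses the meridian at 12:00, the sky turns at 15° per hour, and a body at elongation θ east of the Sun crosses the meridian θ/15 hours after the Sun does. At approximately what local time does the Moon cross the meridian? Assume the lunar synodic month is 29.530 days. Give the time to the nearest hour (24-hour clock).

00:00

Phase angle: θ = 360°·(15 d)/(29.530 d) = 182.9°.
The Moon trails the Sun by θ/15 = 182.9/15 ≈ 12.19 hours.
12:00 + 12.19 h ≈ 00:11 → 00:00 to the nearest hour.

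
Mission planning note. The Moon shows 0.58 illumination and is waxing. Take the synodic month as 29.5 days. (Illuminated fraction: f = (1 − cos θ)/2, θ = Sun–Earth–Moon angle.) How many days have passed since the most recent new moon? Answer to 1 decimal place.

8.1 days

cos θ = 1 − 2f = -0.160, giving a principal value of 99.2°.
The Moon is waxing (0°–180°), so θ = 99.2° directly.
That fraction of the synodic month is 99.2/360 × 29.5 d ≈ 8.13 d.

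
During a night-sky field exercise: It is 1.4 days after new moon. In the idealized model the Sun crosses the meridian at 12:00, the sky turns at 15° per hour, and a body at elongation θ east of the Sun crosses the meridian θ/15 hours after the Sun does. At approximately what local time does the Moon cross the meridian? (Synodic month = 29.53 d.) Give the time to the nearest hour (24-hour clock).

13:00

Phase angle: θ = 360°·(1.4 d)/(29.53 d) = 17.1°.
Delay after the Sun = 17.1° / (15°/h) ≈ 1.14 h.
12:00 + 1.14 h ≈ 13:08 → 13:00 to the nearest hour.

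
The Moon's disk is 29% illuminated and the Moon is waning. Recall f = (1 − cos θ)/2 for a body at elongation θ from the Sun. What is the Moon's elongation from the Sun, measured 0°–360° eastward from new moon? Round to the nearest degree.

295°

cos θ = 1 − 2f = 0.420, giving a principal value of 65.2°.
A waning Moon lies in 180°–360°, so θ = 360° − 65.2° = 294.8°.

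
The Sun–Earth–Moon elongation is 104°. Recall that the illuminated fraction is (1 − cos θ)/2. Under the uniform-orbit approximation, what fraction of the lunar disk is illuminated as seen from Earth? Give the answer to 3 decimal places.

f = (1 − cos 104°)/2 = (1 − (-0.242))/2 ≈ 0.621.

0.621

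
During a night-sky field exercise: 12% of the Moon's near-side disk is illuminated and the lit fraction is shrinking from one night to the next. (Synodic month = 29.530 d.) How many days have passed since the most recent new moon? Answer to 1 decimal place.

Invert f = (1 − cos θ)/2 to get cos θ = 1 − 2(0.12) = 0.760, hence θ₀ = arccos 0.760 = 40.5°.
Waning ⇒ past full, so θ = 360° − 40.5° = 319.5°.
Age = 29.530 × 319.5°/360° ≈ 26.20 days.

26.2 days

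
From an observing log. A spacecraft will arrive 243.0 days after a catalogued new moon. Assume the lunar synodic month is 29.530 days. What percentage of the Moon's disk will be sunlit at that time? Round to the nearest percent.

243.0/29.530 = 8.229 lunations, so 8 complete cycles and 6.76 d into the next.
Elongation θ = 360° × 6.76/29.530 ≈ 82.4°.
cos 82.4° = 0.132, so f = (1 − 0.132)/2 = 0.434, so 43%.

43%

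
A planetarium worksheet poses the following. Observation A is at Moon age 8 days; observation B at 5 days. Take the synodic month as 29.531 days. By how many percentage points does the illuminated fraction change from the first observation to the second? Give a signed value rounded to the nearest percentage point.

-31 percentage points

First observation: θ = 360°·8/29.531 = 97.5°, so f = 0.565.
Second observation: θ = 61.0°, f = 0.257.
Δf = 0.257 − 0.565 = -0.308, i.e. -31 pp.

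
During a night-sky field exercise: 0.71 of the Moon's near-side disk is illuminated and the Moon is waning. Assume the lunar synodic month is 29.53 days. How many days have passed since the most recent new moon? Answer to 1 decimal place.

20.1 days

cos θ = 1 − 2f = -0.420, giving a principal value of 114.8°.
Since the Moon is past full (waning), take the reflex angle: θ = 360° − 114.8° = 245.2°.
At 360°/29.53 d per day, 245.2° corresponds to 20.11 days.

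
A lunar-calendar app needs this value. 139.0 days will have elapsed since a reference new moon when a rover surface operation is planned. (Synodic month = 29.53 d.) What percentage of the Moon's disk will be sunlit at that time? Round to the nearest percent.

Reduce mod P: 139.0 − 4×29.53 = 20.88 d into the current lunation.
The Moon has covered 20.88/29.53 of its cycle, so θ ≈ 360° × 20.88/29.53 = 254.5°.
cos 254.5° = (-0.266), so f = (1 − (-0.266))/2 = 0.633, so 63%.

63%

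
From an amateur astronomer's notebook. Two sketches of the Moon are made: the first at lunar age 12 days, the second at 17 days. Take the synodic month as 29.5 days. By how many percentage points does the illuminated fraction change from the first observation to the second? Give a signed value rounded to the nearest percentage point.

+3 percentage points

First observation: θ = 360°·12/29.5 = 146.4°, so f = 0.917.
Second observation: θ = 207.5°, f = 0.944.
Δf = 0.944 − 0.917 = +0.027, i.e. +3 pp.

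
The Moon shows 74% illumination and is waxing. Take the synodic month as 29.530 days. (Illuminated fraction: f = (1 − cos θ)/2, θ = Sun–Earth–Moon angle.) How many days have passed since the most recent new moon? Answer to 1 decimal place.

9.7 days

cos θ = 1 − 2f = -0.480, giving a principal value of 118.7°.
Before full moon the principal value applies: θ = 118.7°.
Age = 29.530 × 118.7°/360° ≈ 9.74 days.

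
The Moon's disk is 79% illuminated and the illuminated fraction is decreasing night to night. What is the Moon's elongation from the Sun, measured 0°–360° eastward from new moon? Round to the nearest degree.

Invert f = (1 − cos θ)/2 to get cos θ = 1 − 2(0.79) = -0.580, hence θ₀ = arccos -0.580 = 125.5°.
A waning Moon lies in 180°–360°, so θ = 360° − 125.5° = 234.5°.

235°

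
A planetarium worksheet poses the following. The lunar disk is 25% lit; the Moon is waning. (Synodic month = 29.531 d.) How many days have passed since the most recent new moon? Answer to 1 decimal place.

Invert f = (1 − cos θ)/2 to get cos θ = 1 − 2(0.25) = 0.500, hence θ₀ = arccos 0.500 = 60.0°.
A waning Moon lies in 180°–360°, so θ = 360° − 60.0° = 300.0°.
Age = 29.531 × 300.0°/360° ≈ 24.61 days.

24.6 days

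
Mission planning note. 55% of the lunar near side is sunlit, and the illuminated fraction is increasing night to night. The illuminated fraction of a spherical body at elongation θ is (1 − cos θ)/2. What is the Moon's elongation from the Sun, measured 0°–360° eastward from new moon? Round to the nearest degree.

96°

cos θ = 1 − 2f = -0.100, giving a principal value of 95.7°.
Waxing ⇒ before full, so θ = 95.7°.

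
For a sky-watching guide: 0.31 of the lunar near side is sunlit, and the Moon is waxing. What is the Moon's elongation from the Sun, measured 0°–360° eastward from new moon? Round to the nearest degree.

cos θ = 1 − 2f = 0.380, giving a principal value of 67.7°.
The Moon is waxing (0°–180°), so θ = 67.7° directly.

68°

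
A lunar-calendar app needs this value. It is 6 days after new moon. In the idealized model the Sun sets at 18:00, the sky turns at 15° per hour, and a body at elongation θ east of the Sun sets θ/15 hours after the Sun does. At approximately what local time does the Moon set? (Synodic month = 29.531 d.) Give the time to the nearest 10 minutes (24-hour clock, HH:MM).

Elongation θ = 360° × 6/29.531 ≈ 73.1°.
The Moon trails the Sun by θ/15 = 73.1/15 ≈ 4.88 hours.
18:00 + 4.876 h ≈ 22:53 → 22:50 to the nearest ten minutes.

22:50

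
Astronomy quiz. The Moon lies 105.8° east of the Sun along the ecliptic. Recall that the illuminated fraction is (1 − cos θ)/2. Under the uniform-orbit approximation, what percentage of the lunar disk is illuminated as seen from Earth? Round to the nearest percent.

64%

f = (1 − cos 105.8°)/2 = (1 − (-0.272))/2 ≈ 0.636, i.e. 64%.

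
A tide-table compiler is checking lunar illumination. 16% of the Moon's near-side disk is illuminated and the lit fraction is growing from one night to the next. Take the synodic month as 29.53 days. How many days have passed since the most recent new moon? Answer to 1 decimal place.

From f = (1 − cos θ)/2: cos θ = 1 − 2×0.16 = 0.680; arccos → 47.2°.
Before full moon the principal value applies: θ = 47.2°.
Age = 29.53 × 47.2°/360° ≈ 3.87 days.

3.9 days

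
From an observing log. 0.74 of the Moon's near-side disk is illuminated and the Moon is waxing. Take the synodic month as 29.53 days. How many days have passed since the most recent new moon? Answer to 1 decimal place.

9.7 days

Invert f = (1 − cos θ)/2 to get cos θ = 1 − 2(0.74) = -0.480, hence θ₀ = arccos -0.480 = 118.7°.
Waxing ⇒ before full, so θ = 118.7°.
At 360°/29.53 d per day, 118.7° corresponds to 9.74 days.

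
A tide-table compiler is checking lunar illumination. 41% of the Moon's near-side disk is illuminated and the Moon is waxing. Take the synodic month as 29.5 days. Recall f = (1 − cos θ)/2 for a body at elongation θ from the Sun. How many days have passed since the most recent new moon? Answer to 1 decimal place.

Invert f = (1 − cos θ)/2 to get cos θ = 1 − 2(0.41) = 0.180, hence θ₀ = arccos 0.180 = 79.6°.
Before full moon the principal value applies: θ = 79.6°.
At 360°/29.5 d per day, 79.6° corresponds to 6.53 days.

6.5 days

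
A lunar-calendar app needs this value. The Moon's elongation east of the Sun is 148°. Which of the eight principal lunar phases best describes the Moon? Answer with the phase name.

148° lies in the waxing gibbous sector of the 8-phase cycle.

waxing gibbous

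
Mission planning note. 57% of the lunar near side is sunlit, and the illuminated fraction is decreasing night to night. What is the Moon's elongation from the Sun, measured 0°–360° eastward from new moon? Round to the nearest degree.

Invert f = (1 − cos θ)/2 to get cos θ = 1 − 2(0.57) = -0.140, hence θ₀ = arccos -0.140 = 98.0°.
Waning ⇒ past full, so θ = 360° − 98.0° = 262.0°.

262°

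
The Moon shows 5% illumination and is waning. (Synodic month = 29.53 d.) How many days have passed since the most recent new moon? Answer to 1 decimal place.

From f = (1 − cos θ)/2: cos θ = 1 − 2×0.05 = 0.900; arccos → 25.8°.
Waning ⇒ past full, so θ = 360° − 25.8° = 334.2°.
Age = 29.53 × 334.2°/360° ≈ 27.41 days.

27.4 days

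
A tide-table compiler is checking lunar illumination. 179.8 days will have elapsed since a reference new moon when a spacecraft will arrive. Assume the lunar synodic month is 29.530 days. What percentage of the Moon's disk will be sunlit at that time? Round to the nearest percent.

8%

179.8 d spans 6 complete synodic months (6 × 29.530 = 177.18 d) plus 2.62 d.
Phase angle: θ = 360°·(2.62 d)/(29.530 d) = 31.9°.
cos 31.9° = 0.849, so f = (1 − 0.849)/2 = 0.076, so 8%.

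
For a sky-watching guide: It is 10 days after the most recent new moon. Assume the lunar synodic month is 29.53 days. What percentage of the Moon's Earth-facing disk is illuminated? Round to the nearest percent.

76%

The Moon has covered 10/29.53 of its cycle, so θ ≈ 360° × 10/29.53 = 121.9°.
Illuminated fraction = (1 − cos 121.9°)/2 = (1 − (-0.529))/2 ≈ 0.764, so 76%.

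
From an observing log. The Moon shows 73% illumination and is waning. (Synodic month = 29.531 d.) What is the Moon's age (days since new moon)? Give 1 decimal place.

From f = (1 − cos θ)/2: cos θ = 1 − 2×0.73 = -0.460; arccos → 117.4°.
Waning ⇒ past full, so θ = 360° − 117.4° = 242.6°.
At 360°/29.531 d per day, 242.6° corresponds to 19.90 days.

19.9 days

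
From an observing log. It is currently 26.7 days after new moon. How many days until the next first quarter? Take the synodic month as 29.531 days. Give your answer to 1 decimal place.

10.2 days

First quarter is 0.25 of the way through the cycle: age 0.25 × 29.531 = 7.383 d.
Already past this cycle's first quarter; the next is at 7.383 + 29.531 = 36.914 d, so 36.914 − 26.7 = 10.214 days.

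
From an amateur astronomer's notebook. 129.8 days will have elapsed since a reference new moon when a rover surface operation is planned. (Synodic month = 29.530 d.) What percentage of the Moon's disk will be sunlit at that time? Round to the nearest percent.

Reduce mod P: 129.8 − 4×29.530 = 11.68 d into the current lunation.
The Moon has covered 11.68/29.530 of its cycle, so θ ≈ 360° × 11.68/29.530 = 142.4°.
With cos θ = (-0.792), the lit fraction is (1 − (-0.792))/2 ≈ 0.896, so 90%.

90%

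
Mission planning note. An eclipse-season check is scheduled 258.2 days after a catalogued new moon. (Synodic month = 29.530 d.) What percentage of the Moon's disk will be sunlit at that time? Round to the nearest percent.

52%

Reduce mod P: 258.2 − 8×29.530 = 21.96 d into the current lunation.
The Moon has covered 21.96/29.530 of its cycle, so θ ≈ 360° × 21.96/29.530 = 267.7°.
Illuminated fraction = (1 − cos 267.7°)/2 = (1 − (-0.040))/2 ≈ 0.520, so 52%.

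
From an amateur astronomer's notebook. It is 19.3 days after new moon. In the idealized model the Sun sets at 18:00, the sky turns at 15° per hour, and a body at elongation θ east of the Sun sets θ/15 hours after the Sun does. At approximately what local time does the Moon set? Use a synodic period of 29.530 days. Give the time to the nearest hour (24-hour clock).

The Moon has covered 19.3/29.530 of its cycle, so θ ≈ 360° × 19.3/29.530 = 235.3°.
At 15° of sky rotation per hour, 235.3° corresponds to a 15.69 h lag.
18:00 + 15.69 h ≈ 09:41 → 10:00 to the nearest hour.

10:00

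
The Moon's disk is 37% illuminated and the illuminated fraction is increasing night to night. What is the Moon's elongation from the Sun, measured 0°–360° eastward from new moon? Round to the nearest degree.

75°

Invert f = (1 − cos θ)/2 to get cos θ = 1 − 2(0.37) = 0.260, hence θ₀ = arccos 0.260 = 74.9°.
Before full moon the principal value applies: θ = 74.9°.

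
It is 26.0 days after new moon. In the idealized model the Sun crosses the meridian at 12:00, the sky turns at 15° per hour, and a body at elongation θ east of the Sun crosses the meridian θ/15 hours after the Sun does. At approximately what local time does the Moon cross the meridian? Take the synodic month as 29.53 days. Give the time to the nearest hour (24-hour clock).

09:00

Elongation θ = 360° × 26.0/29.53 ≈ 317.0°.
Delay after the Sun = 317.0° / (15°/h) ≈ 21.13 h.
12:00 + 21.13 h ≈ 09:08 → 09:00 to the nearest hour.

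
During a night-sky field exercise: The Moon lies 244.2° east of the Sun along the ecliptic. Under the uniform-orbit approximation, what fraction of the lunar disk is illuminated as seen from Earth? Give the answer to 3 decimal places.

0.718

Half-versine of 244.2°: (1 − (-0.435))/2 = 0.718.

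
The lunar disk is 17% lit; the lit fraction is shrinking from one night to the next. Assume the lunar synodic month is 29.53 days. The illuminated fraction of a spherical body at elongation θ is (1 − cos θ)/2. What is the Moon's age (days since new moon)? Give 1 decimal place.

From f = (1 − cos θ)/2: cos θ = 1 − 2×0.17 = 0.660; arccos → 48.7°.
A waning Moon lies in 180°–360°, so θ = 360° − 48.7° = 311.3°.
That fraction of the synodic month is 311.3/360 × 29.53 d ≈ 25.54 d.

25.5 days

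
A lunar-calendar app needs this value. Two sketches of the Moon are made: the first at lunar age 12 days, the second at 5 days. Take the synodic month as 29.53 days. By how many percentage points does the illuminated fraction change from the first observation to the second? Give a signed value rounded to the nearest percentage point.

-66 percentage points

θ₁ = 360° × 12/29.53 = 146.3°, f₁ = (1 − cos θ₁)/2 = 0.916.
θ₂ = 360° × 5/29.53 = 61.0°, f₂ = (1 − cos θ₂)/2 = 0.257.
Change = f₂ − f₁ = -0.659 → -66 percentage points.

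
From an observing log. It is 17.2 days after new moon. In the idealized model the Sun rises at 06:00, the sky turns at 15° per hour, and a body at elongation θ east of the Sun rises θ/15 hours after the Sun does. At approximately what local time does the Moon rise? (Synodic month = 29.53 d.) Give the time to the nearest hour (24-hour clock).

Phase angle: θ = 360°·(17.2 d)/(29.53 d) = 209.7°.
At 15° of sky rotation per hour, 209.7° corresponds to a 13.98 h lag.
06:00 + 13.98 h ≈ 19:59 → 20:00 to the nearest hour.

20:00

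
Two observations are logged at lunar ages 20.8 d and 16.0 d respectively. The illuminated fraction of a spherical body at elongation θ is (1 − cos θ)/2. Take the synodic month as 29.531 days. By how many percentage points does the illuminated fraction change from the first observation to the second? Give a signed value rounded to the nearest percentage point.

+34 percentage points

θ₁ = 360° × 20.8/29.531 = 253.6°, f₁ = (1 − cos θ₁)/2 = 0.641.
θ₂ = 360° × 16.0/29.531 = 195.0°, f₂ = (1 − cos θ₂)/2 = 0.983.
Change = f₂ − f₁ = +0.341 → +34 percentage points.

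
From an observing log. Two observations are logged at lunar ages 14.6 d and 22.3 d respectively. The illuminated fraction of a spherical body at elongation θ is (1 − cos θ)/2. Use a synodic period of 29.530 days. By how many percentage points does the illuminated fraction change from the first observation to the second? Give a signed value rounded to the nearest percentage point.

-52 percentage points

First observation: θ = 360°·14.6/29.530 = 178.0°, so f = 1.000.
Second observation: θ = 271.9°, f = 0.484.
Δf = 0.484 − 1.000 = -0.516, i.e. -52 pp.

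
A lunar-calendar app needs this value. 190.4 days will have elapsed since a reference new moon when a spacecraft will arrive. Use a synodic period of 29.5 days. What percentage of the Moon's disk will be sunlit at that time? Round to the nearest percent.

98%

190.4/29.5 = 6.454 lunations, so 6 complete cycles and 13.40 d into the next.
The Moon has covered 13.40/29.5 of its cycle, so θ ≈ 360° × 13.40/29.5 = 163.5°.
With cos θ = (-0.959), the lit fraction is (1 − (-0.959))/2 ≈ 0.979, so 98%.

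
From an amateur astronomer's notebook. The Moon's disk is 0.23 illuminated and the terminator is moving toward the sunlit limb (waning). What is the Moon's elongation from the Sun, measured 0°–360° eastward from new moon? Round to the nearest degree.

303°

From f = (1 − cos θ)/2: cos θ = 1 − 2×0.23 = 0.540; arccos → 57.3°.
Since the Moon is past full (waning), take the reflex angle: θ = 360° − 57.3° = 302.7°.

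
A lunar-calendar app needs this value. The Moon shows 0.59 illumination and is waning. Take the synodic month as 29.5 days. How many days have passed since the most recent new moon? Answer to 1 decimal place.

21.3 days

From f = (1 − cos θ)/2: cos θ = 1 − 2×0.59 = -0.180; arccos → 100.4°.
A waning Moon lies in 180°–360°, so θ = 360° − 100.4° = 259.6°.
Age = 29.5 × 259.6°/360° ≈ 21.28 days.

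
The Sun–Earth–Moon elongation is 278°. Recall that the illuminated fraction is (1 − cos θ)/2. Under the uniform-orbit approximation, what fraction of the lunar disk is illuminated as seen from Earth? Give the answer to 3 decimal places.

Half-versine of 278°: (1 − 0.139)/2 = 0.430.

0.430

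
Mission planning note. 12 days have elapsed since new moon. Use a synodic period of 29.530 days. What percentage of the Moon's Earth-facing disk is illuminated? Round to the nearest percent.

The Moon has covered 12/29.530 of its cycle, so θ ≈ 360° × 12/29.530 = 146.3°.
cos 146.3° = (-0.832), so f = (1 − (-0.832))/2 = 0.916, so 92%.

92%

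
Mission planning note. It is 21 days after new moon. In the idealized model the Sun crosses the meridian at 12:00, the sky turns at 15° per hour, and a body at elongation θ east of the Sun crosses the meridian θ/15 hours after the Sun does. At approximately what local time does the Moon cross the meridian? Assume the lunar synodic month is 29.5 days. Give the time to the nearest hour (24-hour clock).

05:00

Phase angle: θ = 360°·(21 d)/(29.5 d) = 256.3°.
The Moon trails the Sun by θ/15 = 256.3/15 ≈ 17.08 hours.
12:00 + 17.08 h ≈ 05:05 → 05:00 to the nearest hour.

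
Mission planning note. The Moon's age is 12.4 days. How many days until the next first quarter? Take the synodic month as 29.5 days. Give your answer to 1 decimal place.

First quarter is 0.25 of the way through the cycle: age 0.25 × 29.5 = 7.375 d.
This lunation's first quarter (7.375 d) has passed, so add one period: 36.875 − 12.4 = 24.475 days.

24.5 days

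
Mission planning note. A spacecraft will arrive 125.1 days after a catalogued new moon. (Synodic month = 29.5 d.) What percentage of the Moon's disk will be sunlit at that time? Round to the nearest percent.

125.1 d spans 4 complete synodic months (4 × 29.5 = 118.00 d) plus 7.10 d.
Elongation θ = 360° × 7.10/29.5 ≈ 86.6°.
Illuminated fraction = (1 − cos 86.6°)/2 = (1 − 0.059)/2 ≈ 0.471, so 47%.

47%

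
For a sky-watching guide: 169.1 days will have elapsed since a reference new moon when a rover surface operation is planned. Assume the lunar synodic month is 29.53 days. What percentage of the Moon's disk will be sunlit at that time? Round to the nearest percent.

57%

Reduce mod P: 169.1 − 5×29.53 = 21.45 d into the current lunation.
Elongation θ = 360° × 21.45/29.53 ≈ 261.5°.
With cos θ = (-0.148), the lit fraction is (1 − (-0.148))/2 ≈ 0.574, so 57%.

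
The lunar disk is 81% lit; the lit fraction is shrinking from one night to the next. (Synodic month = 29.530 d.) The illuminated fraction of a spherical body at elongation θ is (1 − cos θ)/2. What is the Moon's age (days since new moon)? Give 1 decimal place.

From f = (1 − cos θ)/2: cos θ = 1 − 2×0.81 = -0.620; arccos → 128.3°.
A waning Moon lies in 180°–360°, so θ = 360° − 128.3° = 231.7°.
Age = 29.530 × 231.7°/360° ≈ 19.00 days.

19.0 days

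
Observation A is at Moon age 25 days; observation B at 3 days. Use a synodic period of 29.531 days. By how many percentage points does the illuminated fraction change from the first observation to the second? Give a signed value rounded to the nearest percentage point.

First observation: θ = 360°·25/29.531 = 304.8°, so f = 0.215.
Second observation: θ = 36.6°, f = 0.098.
Δf = 0.098 − 0.215 = -0.116, i.e. -12 pp.

-12 percentage points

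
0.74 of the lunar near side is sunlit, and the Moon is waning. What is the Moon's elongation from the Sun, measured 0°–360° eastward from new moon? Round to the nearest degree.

Invert f = (1 − cos θ)/2 to get cos θ = 1 − 2(0.74) = -0.480, hence θ₀ = arccos -0.480 = 118.7°.
A waning Moon lies in 180°–360°, so θ = 360° − 118.7° = 241.3°.

241°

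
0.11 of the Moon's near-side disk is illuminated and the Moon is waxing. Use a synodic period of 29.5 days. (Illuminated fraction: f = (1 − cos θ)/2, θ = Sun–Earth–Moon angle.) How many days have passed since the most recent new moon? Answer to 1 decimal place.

Invert f = (1 − cos θ)/2 to get cos θ = 1 − 2(0.11) = 0.780, hence θ₀ = arccos 0.780 = 38.7°.
The Moon is waxing (0°–180°), so θ = 38.7° directly.
At 360°/29.5 d per day, 38.7° corresponds to 3.17 days.

3.2 days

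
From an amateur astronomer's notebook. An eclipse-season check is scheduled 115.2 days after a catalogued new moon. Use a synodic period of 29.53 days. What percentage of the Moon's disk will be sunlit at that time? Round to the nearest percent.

Reduce mod P: 115.2 − 3×29.53 = 26.61 d into the current lunation.
Phase angle: θ = 360°·(26.61 d)/(29.53 d) = 324.4°.
With cos θ = 0.813, the lit fraction is (1 − 0.813)/2 ≈ 0.093, so 9%.

9%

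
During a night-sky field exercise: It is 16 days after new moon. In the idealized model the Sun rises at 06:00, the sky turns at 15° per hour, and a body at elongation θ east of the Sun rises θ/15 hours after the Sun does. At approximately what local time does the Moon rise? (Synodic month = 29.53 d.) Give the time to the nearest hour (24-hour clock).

19:00

Elongation θ = 360° × 16/29.53 ≈ 195.1°.
The Moon trails the Sun by θ/15 = 195.1/15 ≈ 13.00 hours.
06:00 + 13.00 h ≈ 19:00 → 19:00 to the nearest hour.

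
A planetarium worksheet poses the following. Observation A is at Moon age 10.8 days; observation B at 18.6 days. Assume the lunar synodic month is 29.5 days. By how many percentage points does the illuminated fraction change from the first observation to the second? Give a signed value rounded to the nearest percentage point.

First observation: θ = 360°·10.8/29.5 = 131.8°, so f = 0.833.
Second observation: θ = 227.0°, f = 0.841.
Δf = 0.841 − 0.833 = +0.008, i.e. +1 pp.

+1 pp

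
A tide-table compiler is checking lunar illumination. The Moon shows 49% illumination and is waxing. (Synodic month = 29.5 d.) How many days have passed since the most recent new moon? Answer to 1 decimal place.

cos θ = 1 − 2f = 0.020, giving a principal value of 88.9°.
Waxing ⇒ before full, so θ = 88.9°.
Age = 29.5 × 88.9°/360° ≈ 7.28 days.

7.3 days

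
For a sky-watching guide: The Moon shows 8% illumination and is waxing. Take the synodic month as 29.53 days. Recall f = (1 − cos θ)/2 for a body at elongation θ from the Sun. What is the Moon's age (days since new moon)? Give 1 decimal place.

2.7 days

From f = (1 − cos θ)/2: cos θ = 1 − 2×0.08 = 0.840; arccos → 32.9°.
Waxing ⇒ before full, so θ = 32.9°.
Age = 29.53 × 32.9°/360° ≈ 2.70 days.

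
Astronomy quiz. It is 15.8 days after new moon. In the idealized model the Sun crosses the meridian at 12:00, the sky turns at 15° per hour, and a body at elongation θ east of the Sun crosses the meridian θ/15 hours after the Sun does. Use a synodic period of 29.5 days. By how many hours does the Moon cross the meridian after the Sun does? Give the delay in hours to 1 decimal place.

12.9 h

The Moon has covered 15.8/29.5 of its cycle, so θ ≈ 360° × 15.8/29.5 = 192.8°.
The Moon trails the Sun by θ/15 = 192.8/15 ≈ 12.85 hours.
So the Moon crosses the meridian 12.85 h after the Sun.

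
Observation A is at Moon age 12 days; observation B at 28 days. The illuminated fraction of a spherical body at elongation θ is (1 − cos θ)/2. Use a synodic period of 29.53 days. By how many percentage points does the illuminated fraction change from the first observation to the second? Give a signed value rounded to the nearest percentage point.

-89 pp

First observation: θ = 360°·12/29.53 = 146.3°, so f = 0.916.
Second observation: θ = 341.3°, f = 0.026.
Δf = 0.026 − 0.916 = -0.890, i.e. -89 pp.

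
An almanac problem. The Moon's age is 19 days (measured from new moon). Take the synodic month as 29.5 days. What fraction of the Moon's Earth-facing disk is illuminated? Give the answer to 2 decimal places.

Phase angle: θ = 360°·(19 d)/(29.5 d) = 231.9°.
Illuminated fraction = (1 − cos 231.9°)/2 = (1 − (-0.618))/2 ≈ 0.809.

0.81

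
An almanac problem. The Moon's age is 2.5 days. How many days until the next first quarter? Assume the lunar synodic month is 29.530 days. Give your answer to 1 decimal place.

First quarter is 0.25 of the way through the cycle: age 0.25 × 29.530 = 7.383 d.
That is 7.383 − 2.5 = 4.883 days ahead.

4.9 days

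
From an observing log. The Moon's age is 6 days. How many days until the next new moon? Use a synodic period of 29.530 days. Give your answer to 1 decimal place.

One full lunation from the last new moon is 29.530 d; remaining = 29.530 − 6 = 23.530 d.

23.5 days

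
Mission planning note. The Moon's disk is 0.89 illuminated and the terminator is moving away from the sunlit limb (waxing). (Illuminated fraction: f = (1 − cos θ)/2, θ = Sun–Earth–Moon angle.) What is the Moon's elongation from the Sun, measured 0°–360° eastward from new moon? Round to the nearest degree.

Invert f = (1 − cos θ)/2 to get cos θ = 1 − 2(0.89) = -0.780, hence θ₀ = arccos -0.780 = 141.3°.
The Moon is waxing (0°–180°), so θ = 141.3° directly.

141°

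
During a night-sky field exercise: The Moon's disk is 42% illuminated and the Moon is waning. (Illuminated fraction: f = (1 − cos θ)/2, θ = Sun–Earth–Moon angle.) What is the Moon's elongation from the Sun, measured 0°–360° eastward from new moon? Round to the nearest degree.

From f = (1 − cos θ)/2: cos θ = 1 − 2×0.42 = 0.160; arccos → 80.8°.
A waning Moon lies in 180°–360°, so θ = 360° − 80.8° = 279.2°.

279°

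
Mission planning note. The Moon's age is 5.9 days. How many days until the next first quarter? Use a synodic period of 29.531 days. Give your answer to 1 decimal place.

1.5 days

First quarter occurs at elongation 90°, i.e. at age 29.531 × 90/360 = 7.383 d.
That is 7.383 − 5.9 = 1.483 days ahead.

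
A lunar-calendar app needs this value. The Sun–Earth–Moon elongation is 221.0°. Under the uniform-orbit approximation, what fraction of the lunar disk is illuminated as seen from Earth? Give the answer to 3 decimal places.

f = (1 − cos 221.0°)/2 = (1 − (-0.755))/2 ≈ 0.877.

0.877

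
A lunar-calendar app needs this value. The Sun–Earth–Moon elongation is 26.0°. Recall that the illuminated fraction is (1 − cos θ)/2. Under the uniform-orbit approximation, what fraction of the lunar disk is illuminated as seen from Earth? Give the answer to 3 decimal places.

cos 26.0° = 0.899, so f = (1 − 0.899)/2 = 0.051.

0.051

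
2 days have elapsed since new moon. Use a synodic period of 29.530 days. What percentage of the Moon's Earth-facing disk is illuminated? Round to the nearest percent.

Phase angle: θ = 360°·(2 d)/(29.530 d) = 24.4°.
Illuminated fraction = (1 − cos 24.4°)/2 = (1 − 0.911)/2 ≈ 0.045, so 4%.

4%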